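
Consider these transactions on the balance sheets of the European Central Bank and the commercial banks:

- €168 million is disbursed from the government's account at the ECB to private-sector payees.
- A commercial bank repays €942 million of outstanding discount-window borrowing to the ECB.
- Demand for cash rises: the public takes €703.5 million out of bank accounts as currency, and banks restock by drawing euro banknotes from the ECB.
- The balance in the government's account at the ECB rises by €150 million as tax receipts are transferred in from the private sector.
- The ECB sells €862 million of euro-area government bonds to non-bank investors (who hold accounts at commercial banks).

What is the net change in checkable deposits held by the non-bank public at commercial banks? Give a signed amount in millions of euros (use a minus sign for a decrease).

-€1547.5 million

Government spending €168 million: non-bank counterparties' bank balances rise → +€168M.
Discount-window repayment €942 million: the counterparty is a bank, so public deposits are unchanged → 0.
Currency withdrawal €703.5 million: non-bank counterparties' bank balances fall → −€703.5M.
Government account inflow €150 million: non-bank counterparties' bank balances fall → −€150M.
Asset sale (to non-banks) €862 million: non-bank counterparties' bank balances fall → −€862M.
Net: 168 + 0 − 703.5 − 150 − 862 = -€1547.5 million.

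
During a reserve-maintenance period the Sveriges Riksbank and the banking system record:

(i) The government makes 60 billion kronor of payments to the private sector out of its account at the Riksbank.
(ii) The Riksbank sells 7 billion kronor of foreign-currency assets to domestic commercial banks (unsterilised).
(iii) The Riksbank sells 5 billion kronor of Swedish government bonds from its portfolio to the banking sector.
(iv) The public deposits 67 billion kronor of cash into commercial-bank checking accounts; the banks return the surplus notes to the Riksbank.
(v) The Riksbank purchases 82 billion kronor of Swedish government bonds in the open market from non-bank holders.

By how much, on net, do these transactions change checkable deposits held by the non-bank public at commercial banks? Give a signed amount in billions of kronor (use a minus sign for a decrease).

Riksbank balance sheet:
  Assets:      Securities +77B, Foreign assets −7B
  Liabilities: Bank reserves +197B, Currency in circulation −67B, Government deposits −60B
Commercial banking system:
  Assets:      Reserves at CB +197B, Securities +5B, Foreign assets +7B
  Liabilities: Checkable deposits +209B
So the change in checkable deposits held by the non-bank public at commercial banks is +209 billion.

+209 billion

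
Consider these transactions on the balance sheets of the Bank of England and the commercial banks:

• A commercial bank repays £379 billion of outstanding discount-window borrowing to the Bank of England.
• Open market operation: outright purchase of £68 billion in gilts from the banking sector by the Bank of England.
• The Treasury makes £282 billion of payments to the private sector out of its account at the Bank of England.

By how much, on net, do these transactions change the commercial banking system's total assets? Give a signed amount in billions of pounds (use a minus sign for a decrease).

-£97 billion

Bank of England balance sheet:
  Assets:      Securities +£68B, Loans to banks −£379B
  Liabilities: Bank reserves −£29B, Government deposits −£282B
Commercial banking system:
  Assets:      Reserves at CB −£29B, Securities −£68B
  Liabilities: Checkable deposits +£282B, Borrowings from CB −£379B
Change in total bank assets = -£97 billion.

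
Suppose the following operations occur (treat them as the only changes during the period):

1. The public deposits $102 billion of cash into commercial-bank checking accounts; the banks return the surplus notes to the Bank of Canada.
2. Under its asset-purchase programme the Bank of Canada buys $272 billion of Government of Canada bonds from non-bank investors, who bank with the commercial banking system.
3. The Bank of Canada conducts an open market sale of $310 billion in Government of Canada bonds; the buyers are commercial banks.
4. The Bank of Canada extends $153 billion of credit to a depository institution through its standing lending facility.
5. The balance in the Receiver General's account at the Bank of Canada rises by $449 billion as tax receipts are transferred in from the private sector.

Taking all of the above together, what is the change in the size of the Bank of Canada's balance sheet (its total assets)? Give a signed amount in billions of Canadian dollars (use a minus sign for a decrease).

+$115 billion

Currency deposit $102 billion: only the composition of liabilities changes → 0.
Asset purchase (from non-banks) $272 billion: a Bank of Canada asset is acquired → +$272B.
OMO sale (to banks) $310 billion: a Bank of Canada asset is shed → −$310B.
Discount-window loan $153 billion: a Bank of Canada asset is acquired → +$153B.
Government account inflow $449 billion: only the composition of liabilities changes → 0.
Net: 0 + 272 − 310 + 153 + 0 = +$115 billion.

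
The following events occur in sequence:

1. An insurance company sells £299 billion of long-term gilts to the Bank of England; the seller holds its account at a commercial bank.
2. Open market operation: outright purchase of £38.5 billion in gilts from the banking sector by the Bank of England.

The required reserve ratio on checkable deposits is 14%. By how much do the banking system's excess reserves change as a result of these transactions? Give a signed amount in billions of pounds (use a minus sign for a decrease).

Asset purchase (from non-banks) £299 billion: reserves +£299B, deposits +£299B.
OMO purchase (from banks) £38.5 billion: reserves +£38.5B, deposits 0.
Totals: Δreserves = +£337.5B, Δdeposits = +£299B.
Δrequired reserves = 14% × +£299B = +£41.86B.
Δexcess reserves = Δreserves − Δrequired = +£337.5B − (+£41.86B) = +£295.64 billion.

+£295.64 billion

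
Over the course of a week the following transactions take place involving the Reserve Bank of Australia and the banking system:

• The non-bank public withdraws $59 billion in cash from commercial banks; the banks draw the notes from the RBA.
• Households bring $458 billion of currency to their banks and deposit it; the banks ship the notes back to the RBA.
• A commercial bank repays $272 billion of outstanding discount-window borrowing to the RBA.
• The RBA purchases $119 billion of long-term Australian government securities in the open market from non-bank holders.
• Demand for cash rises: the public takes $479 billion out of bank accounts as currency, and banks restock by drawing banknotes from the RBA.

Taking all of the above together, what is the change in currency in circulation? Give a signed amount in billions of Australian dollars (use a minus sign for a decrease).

Currency withdrawal $59 billion: notes leave the central bank → +$59B.
Currency deposit $458 billion: notes return to the central bank → −$458B.
Discount-window repayment $272 billion: no currency enters or leaves circulation → 0.
Asset purchase (from non-banks) $119 billion: no currency enters or leaves circulation → 0.
Currency withdrawal $479 billion: notes leave the central bank → +$479B.
Net: 59 − 458 + 0 + 0 + 479 = +$80 billion.

+$80 billion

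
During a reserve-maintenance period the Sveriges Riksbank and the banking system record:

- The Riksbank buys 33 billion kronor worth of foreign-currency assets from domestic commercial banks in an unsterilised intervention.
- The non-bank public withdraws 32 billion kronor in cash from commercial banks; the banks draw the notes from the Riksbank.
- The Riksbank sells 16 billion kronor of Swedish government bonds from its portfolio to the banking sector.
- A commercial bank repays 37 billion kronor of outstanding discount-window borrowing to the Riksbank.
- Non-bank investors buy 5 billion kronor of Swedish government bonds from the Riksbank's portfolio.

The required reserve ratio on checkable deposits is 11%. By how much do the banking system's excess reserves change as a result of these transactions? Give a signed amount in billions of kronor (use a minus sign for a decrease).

FX purchase 33 billion kronor: reserves +33B, deposits 0.
Currency withdrawal 32 billion kronor: reserves −32B, deposits −32B.
OMO sale (to banks) 16 billion kronor: reserves −16B, deposits 0.
Discount-window repayment 37 billion kronor: reserves −37B, deposits 0.
Asset sale (to non-banks) 5 billion kronor: reserves −5B, deposits −5B.
Totals: Δreserves = −57B, Δdeposits = −37B.
Δrequired reserves = 11% × −37B = −4.07B.
Δexcess reserves = Δreserves − Δrequired = −57B − (−4.07B) = -52.93 billion.

-52.93 billion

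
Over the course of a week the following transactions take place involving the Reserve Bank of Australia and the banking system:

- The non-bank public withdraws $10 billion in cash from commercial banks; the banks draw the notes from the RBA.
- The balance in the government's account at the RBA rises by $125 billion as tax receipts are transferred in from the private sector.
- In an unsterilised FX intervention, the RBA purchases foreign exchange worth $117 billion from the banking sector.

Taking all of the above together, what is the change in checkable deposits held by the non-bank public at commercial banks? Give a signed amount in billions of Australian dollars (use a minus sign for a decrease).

-$135 billion

RBA balance sheet:
  Assets:      Foreign assets +$117B
  Liabilities: Bank reserves −$18B, Currency in circulation +$10B, Government deposits +$125B
Commercial banking system:
  Assets:      Reserves at CB −$18B, Foreign assets −$117B
  Liabilities: Checkable deposits −$135B
So the change in checkable deposits held by the non-bank public at commercial banks is -$135 billion.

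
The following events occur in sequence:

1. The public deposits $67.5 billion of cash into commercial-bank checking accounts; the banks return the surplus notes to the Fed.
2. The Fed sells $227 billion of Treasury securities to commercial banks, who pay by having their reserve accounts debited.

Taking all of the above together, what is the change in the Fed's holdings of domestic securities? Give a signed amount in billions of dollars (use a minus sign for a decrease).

-$227 billion

Currency deposit $67.5 billion: the Fed's securities portfolio is untouched → 0.
OMO sale (to banks) $227 billion: securities removed from the Fed's portfolio → −$227B.
Net: 0 − 227 = -$227 billion.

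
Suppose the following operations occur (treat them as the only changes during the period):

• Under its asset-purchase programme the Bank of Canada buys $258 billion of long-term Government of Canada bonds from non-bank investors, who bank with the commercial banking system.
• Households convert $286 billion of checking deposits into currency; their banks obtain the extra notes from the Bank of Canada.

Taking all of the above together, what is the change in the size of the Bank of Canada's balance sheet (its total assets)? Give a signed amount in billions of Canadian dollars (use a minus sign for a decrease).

+$258 billion

Asset purchase (from non-banks) $258 billion: a Bank of Canada asset is acquired → +$258B.
Currency withdrawal $286 billion: only the composition of liabilities changes → 0.
Net: 258 + 0 = +$258 billion.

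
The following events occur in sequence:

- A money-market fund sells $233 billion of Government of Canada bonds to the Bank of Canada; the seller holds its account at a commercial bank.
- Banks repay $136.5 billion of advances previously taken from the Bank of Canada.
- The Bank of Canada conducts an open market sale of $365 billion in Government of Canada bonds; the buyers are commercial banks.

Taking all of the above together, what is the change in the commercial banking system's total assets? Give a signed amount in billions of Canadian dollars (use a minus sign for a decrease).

+$96.5 billion

Bank of Canada balance sheet:
  Assets:      Securities −$132B, Loans to banks −$136.5B
  Liabilities: Bank reserves −$268.5B
Commercial banking system:
  Assets:      Reserves at CB −$268.5B, Securities +$365B
  Liabilities: Checkable deposits +$233B, Borrowings from CB −$136.5B
Change in total bank assets = +$96.5 billion.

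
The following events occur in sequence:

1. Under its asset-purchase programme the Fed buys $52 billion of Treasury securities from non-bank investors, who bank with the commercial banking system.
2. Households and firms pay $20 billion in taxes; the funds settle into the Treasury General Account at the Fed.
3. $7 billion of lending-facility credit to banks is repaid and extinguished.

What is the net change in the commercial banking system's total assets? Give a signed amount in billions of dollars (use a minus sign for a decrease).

Asset purchase (from non-banks) $52 billion: bank balance sheets expand → +$52B.
Government account inflow $20 billion: bank balance sheets shrink → −$20B.
Discount-window repayment $7 billion: bank balance sheets shrink → −$7B.
Net: 52 − 20 − 7 = +$25 billion.

+$25 billion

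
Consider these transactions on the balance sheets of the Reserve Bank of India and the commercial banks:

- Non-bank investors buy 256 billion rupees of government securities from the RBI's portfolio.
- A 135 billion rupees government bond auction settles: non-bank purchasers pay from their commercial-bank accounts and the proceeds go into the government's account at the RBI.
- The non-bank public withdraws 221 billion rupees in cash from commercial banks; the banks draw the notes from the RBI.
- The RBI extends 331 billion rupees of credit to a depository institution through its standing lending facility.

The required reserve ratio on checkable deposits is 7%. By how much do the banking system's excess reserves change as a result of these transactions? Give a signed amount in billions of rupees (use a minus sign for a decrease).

Asset sale (to non-banks) 256 billion rupees: reserves −256B, deposits −256B.
Government account inflow 135 billion rupees: reserves −135B, deposits −135B.
Currency withdrawal 221 billion rupees: reserves −221B, deposits −221B.
Discount-window loan 331 billion rupees: reserves +331B, deposits 0.
Totals: Δreserves = −281B, Δdeposits = −612B.
Δrequired reserves = 7% × −612B = −42.84B.
Δexcess reserves = Δreserves − Δrequired = −281B − (−42.84B) = -238.16 billion.

-238.16 billion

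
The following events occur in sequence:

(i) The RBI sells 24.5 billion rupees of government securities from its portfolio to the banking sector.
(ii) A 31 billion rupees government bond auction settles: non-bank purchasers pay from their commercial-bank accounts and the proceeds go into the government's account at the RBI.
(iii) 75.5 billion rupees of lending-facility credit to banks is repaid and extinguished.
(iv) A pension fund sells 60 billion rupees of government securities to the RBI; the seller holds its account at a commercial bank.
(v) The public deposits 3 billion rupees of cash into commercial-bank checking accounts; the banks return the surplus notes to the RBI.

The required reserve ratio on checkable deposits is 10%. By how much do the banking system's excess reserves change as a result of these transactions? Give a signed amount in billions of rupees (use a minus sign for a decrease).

-71.2 billion

OMO sale (to banks) 24.5 billion rupees: reserves −24.5B, deposits 0.
Government account inflow 31 billion rupees: reserves −31B, deposits −31B.
Discount-window repayment 75.5 billion rupees: reserves −75.5B, deposits 0.
Asset purchase (from non-banks) 60 billion rupees: reserves +60B, deposits +60B.
Currency deposit 3 billion rupees: reserves +3B, deposits +3B.
Totals: Δreserves = −68B, Δdeposits = +32B.
Δrequired reserves = 10% × +32B = +3.2B.
Δexcess reserves = Δreserves − Δrequired = −68B − (+3.2B) = -71.2 billion.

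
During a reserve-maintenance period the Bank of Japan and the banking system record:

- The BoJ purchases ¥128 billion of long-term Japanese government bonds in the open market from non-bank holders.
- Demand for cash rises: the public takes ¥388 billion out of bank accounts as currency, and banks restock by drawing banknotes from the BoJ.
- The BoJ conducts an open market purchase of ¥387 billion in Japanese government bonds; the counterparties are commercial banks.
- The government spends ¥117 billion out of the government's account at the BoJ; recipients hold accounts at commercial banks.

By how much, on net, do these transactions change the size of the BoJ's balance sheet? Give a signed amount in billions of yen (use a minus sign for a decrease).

+¥515 billion

Asset purchase (from non-banks) ¥128 billion: a BoJ asset is acquired → +¥128B.
Currency withdrawal ¥388 billion: only the composition of liabilities changes → 0.
OMO purchase (from banks) ¥387 billion: a BoJ asset is acquired → +¥387B.
Government spending ¥117 billion: only the composition of liabilities changes → 0.
Net: 128 + 0 + 387 + 0 = +¥515 billion.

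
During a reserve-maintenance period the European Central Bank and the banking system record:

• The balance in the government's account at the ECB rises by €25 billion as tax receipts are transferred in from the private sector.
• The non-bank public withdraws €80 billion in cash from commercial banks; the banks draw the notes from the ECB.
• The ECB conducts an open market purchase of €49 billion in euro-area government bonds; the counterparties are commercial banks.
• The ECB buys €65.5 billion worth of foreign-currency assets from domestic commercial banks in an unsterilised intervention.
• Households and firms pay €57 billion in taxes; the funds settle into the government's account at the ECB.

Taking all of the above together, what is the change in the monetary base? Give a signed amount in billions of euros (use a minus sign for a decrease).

Government account inflow €25 billion: reserves shift to a non-base liability → −€25B.
Currency withdrawal €80 billion: just a shift between currency and reserves — both are base money → 0.
OMO purchase (from banks) €49 billion: ECB balance sheet expands → +€49B.
FX purchase €65.5 billion: ECB balance sheet expands → +€65.5B.
Government account inflow €57 billion: reserves shift to a non-base liability → −€57B.
Net: −25 + 0 + 49 + 65.5 − 57 = +€32.5 billion.

+€32.5 billion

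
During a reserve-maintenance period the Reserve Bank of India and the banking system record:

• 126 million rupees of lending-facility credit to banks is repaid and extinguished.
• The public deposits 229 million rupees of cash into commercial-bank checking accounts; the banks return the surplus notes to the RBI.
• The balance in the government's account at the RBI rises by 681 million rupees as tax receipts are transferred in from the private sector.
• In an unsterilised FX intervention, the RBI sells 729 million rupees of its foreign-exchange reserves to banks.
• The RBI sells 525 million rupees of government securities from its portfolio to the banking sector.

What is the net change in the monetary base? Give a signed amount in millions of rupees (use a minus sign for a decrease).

Discount-window repayment 126 million rupees: RBI balance sheet contracts → −126M.
Currency deposit 229 million rupees: just a shift between currency and reserves — both are base money → 0.
Government account inflow 681 million rupees: reserves shift to a non-base liability → −681M.
FX sale 729 million rupees: RBI balance sheet contracts → −729M.
OMO sale (to banks) 525 million rupees: RBI balance sheet contracts → −525M.
Net: −126 + 0 − 681 − 729 − 525 = -2061 million.

-2061 million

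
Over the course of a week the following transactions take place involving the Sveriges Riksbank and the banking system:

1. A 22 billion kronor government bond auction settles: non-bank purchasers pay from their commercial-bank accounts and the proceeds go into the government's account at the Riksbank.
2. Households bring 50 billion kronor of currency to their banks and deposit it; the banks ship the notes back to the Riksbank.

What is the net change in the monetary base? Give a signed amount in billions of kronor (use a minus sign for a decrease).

-22 billion

Government account inflow 22 billion kronor: reserves shift to a non-base liability → −22B.
Currency deposit 50 billion kronor: just a shift between currency and reserves — both are base money → 0.
Net: −22 + 0 = -22 billion.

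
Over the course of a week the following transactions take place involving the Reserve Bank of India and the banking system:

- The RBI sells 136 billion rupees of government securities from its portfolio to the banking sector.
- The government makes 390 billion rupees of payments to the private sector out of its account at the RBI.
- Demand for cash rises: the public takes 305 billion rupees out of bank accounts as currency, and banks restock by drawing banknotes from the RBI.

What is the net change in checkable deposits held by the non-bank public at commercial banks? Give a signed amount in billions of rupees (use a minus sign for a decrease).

+85 billion

RBI balance sheet:
  Assets:      Securities −136B
  Liabilities: Bank reserves −51B, Currency in circulation +305B, Government deposits −390B
Commercial banking system:
  Assets:      Reserves at CB −51B, Securities +136B
  Liabilities: Checkable deposits +85B
So the change in checkable deposits held by the non-bank public at commercial banks is +85 billion.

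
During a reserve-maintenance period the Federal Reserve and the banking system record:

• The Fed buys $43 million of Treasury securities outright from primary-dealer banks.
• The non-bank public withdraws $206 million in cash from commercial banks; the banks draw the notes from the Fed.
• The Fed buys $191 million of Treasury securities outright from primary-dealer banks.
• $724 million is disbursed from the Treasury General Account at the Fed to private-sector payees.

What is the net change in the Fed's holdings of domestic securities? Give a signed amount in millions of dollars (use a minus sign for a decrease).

Fed balance sheet:
  Assets:      Securities +$234M
  Liabilities: Bank reserves +$752M, Currency in circulation +$206M, Government deposits −$724M
So the change in the Fed's holdings of domestic securities is +$234 million.

+$234 million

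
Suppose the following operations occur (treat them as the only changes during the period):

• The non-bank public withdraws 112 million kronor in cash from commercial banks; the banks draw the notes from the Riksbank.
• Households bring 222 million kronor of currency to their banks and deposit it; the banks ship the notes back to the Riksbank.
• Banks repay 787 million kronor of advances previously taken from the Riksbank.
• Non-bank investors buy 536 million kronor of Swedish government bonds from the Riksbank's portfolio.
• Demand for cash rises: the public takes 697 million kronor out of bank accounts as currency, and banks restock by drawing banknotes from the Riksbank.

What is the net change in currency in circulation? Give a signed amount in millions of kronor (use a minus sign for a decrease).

+587 million

Currency withdrawal 112 million kronor: notes leave the central bank → +112M.
Currency deposit 222 million kronor: notes return to the central bank → −222M.
Discount-window repayment 787 million kronor: no currency enters or leaves circulation → 0.
Asset sale (to non-banks) 536 million kronor: no currency enters or leaves circulation → 0.
Currency withdrawal 697 million kronor: notes leave the central bank → +697M.
Net: 112 − 222 + 0 + 0 + 697 = +587 million.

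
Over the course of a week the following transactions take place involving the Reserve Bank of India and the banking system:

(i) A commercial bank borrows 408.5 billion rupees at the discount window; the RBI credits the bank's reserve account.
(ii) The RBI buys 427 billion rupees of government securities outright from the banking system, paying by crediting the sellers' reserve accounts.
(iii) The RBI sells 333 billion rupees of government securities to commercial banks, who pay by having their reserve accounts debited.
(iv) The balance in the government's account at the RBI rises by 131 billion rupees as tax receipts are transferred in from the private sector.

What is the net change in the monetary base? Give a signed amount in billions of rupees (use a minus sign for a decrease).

+371.5 billion

Discount-window loan 408.5 billion rupees: RBI balance sheet expands → +408.5B.
OMO purchase (from banks) 427 billion rupees: RBI balance sheet expands → +427B.
OMO sale (to banks) 333 billion rupees: RBI balance sheet contracts → −333B.
Government account inflow 131 billion rupees: reserves shift to a non-base liability → −131B.
Net: 408.5 + 427 − 333 − 131 = +371.5 billion.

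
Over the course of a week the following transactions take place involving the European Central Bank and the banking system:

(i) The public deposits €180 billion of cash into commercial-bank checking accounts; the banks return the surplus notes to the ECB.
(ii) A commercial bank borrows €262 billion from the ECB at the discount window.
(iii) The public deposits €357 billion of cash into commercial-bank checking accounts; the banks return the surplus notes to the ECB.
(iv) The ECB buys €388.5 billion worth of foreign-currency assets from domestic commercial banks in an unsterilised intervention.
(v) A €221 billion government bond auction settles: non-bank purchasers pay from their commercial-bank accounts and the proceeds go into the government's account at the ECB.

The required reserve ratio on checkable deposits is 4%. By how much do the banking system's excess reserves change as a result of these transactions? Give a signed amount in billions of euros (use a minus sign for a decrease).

Currency deposit €180 billion: reserves +€180B, deposits +€180B.
Discount-window loan €262 billion: reserves +€262B, deposits 0.
Currency deposit €357 billion: reserves +€357B, deposits +€357B.
FX purchase €388.5 billion: reserves +€388.5B, deposits 0.
Government account inflow €221 billion: reserves −€221B, deposits −€221B.
Totals: Δreserves = +€966.5B, Δdeposits = +€316B.
Δrequired reserves = 4% × +€316B = +€12.64B.
Δexcess reserves = Δreserves − Δrequired = +€966.5B − (+€12.64B) = +€953.86 billion.

+€953.86 billion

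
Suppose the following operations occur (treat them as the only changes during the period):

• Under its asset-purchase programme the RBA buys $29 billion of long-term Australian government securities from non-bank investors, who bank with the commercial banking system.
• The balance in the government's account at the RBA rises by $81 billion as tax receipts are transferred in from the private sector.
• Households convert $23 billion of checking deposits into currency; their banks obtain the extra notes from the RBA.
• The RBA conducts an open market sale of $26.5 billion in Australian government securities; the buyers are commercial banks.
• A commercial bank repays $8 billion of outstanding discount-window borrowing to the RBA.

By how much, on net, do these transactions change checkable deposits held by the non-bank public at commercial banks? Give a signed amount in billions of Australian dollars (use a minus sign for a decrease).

RBA balance sheet:
  Assets:      Securities +$2.5B, Loans to banks −$8B
  Liabilities: Bank reserves −$109.5B, Currency in circulation +$23B, Government deposits +$81B
Commercial banking system:
  Assets:      Reserves at CB −$109.5B, Securities +$26.5B
  Liabilities: Checkable deposits −$75B, Borrowings from CB −$8B
So the change in checkable deposits held by the non-bank public at commercial banks is -$75 billion.

-$75 billion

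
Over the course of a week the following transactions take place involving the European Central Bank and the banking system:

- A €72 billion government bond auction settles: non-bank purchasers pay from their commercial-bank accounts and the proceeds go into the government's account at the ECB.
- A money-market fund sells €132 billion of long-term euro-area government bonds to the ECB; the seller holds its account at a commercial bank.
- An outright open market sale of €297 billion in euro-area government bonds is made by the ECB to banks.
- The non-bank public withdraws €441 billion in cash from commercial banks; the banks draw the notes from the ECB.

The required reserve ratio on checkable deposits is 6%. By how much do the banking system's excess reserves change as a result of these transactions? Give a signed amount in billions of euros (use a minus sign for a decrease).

Government account inflow €72 billion: reserves −€72B, deposits −€72B.
Asset purchase (from non-banks) €132 billion: reserves +€132B, deposits +€132B.
OMO sale (to banks) €297 billion: reserves −€297B, deposits 0.
Currency withdrawal €441 billion: reserves −€441B, deposits −€441B.
Totals: Δreserves = −€678B, Δdeposits = −€381B.
Δrequired reserves = 6% × −€381B = −€22.86B.
Δexcess reserves = Δreserves − Δrequired = −€678B − (−€22.86B) = -€655.14 billion.

-€655.14 billion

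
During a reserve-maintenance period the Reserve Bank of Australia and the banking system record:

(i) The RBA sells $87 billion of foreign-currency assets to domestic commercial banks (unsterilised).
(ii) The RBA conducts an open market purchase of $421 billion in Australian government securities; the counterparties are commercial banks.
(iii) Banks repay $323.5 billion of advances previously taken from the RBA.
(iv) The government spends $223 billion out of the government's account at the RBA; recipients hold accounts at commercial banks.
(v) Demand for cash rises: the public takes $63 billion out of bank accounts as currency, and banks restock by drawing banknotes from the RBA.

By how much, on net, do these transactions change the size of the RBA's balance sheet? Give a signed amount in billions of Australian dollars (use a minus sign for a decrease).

+$10.5 billion

RBA balance sheet:
  Assets:      Securities +$421B, Loans to banks −$323.5B, Foreign assets −$87B
  Liabilities: Bank reserves +$170.5B, Currency in circulation +$63B, Government deposits −$223B
Change in total RBA assets = +$10.5 billion.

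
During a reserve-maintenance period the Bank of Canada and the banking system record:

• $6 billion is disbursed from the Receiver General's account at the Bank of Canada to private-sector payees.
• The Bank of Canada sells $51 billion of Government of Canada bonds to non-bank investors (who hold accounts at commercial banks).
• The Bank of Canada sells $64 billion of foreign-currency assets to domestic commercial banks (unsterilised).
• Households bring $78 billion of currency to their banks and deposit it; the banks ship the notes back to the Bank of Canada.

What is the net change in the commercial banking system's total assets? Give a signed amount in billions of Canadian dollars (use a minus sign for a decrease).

Bank of Canada balance sheet:
  Assets:      Securities −$51B, Foreign assets −$64B
  Liabilities: Bank reserves −$31B, Currency in circulation −$78B, Government deposits −$6B
Commercial banking system:
  Assets:      Reserves at CB −$31B, Foreign assets +$64B
  Liabilities: Checkable deposits +$33B
Change in total bank assets = +$33 billion.

+$33 billion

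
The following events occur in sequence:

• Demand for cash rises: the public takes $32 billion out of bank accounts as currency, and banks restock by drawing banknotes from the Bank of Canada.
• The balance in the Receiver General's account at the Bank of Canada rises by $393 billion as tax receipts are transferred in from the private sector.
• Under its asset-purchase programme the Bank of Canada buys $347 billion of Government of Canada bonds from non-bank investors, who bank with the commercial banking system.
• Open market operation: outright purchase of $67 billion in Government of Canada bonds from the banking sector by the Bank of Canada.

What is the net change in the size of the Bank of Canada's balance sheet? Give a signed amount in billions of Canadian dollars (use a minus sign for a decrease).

Currency withdrawal $32 billion: only the composition of liabilities changes → 0.
Government account inflow $393 billion: only the composition of liabilities changes → 0.
Asset purchase (from non-banks) $347 billion: a Bank of Canada asset is acquired → +$347B.
OMO purchase (from banks) $67 billion: a Bank of Canada asset is acquired → +$67B.
Net: 0 + 0 + 347 + 67 = +$414 billion.

+$414 billion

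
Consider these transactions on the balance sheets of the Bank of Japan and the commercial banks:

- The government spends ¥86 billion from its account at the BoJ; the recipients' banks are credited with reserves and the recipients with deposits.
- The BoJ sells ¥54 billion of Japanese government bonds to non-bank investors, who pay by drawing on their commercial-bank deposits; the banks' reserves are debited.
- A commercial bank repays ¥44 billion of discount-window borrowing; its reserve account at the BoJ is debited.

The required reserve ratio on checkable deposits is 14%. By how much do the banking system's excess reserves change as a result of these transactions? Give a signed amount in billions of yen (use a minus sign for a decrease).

Government spending ¥86 billion: reserves +¥86B, deposits +¥86B.
Asset sale (to non-banks) ¥54 billion: reserves −¥54B, deposits −¥54B.
Discount-window repayment ¥44 billion: reserves −¥44B, deposits 0.
Totals: Δreserves = −¥12B, Δdeposits = +¥32B.
Δrequired reserves = 14% × +¥32B = +¥4.48B.
Δexcess reserves = Δreserves − Δrequired = −¥12B − (+¥4.48B) = -¥16.48 billion.

-¥16.48 billion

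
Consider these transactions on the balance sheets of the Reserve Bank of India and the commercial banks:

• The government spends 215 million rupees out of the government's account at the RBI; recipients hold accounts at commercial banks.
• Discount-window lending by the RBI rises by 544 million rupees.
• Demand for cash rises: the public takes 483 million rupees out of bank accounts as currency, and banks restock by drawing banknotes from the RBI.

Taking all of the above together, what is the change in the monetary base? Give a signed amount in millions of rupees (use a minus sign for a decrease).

+759 million

Government spending 215 million rupees: a non-base liability converts back to reserves → +215M.
Discount-window loan 544 million rupees: RBI balance sheet expands → +544M.
Currency withdrawal 483 million rupees: just a shift between currency and reserves — both are base money → 0.
Net: 215 + 544 + 0 = +759 million.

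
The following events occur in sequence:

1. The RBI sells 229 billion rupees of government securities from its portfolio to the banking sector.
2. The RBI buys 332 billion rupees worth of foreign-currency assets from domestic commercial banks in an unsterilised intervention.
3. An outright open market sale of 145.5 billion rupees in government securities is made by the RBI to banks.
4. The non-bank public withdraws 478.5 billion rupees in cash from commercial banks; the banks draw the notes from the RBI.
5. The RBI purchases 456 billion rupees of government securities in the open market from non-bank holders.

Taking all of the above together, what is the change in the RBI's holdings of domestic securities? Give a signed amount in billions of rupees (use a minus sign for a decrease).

+81.5 billion

OMO sale (to banks) 229 billion rupees: securities removed from the RBI's portfolio → −229B.
FX purchase 332 billion rupees: the RBI's securities portfolio is untouched → 0.
OMO sale (to banks) 145.5 billion rupees: securities removed from the RBI's portfolio → −145.5B.
Currency withdrawal 478.5 billion rupees: the RBI's securities portfolio is untouched → 0.
Asset purchase (from non-banks) 456 billion rupees: securities added to the RBI's portfolio → +456B.
Net: −229 + 0 − 145.5 + 0 + 456 = +81.5 billion.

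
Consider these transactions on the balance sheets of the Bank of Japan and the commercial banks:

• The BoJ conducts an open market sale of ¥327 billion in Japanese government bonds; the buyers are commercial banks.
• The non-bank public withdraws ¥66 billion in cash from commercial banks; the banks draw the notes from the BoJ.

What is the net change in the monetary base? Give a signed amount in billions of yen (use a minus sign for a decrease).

-¥327 billion

OMO sale (to banks) ¥327 billion: BoJ balance sheet contracts → −¥327B.
Currency withdrawal ¥66 billion: just a shift between currency and reserves — both are base money → 0.
Net: −327 + 0 = -¥327 billion.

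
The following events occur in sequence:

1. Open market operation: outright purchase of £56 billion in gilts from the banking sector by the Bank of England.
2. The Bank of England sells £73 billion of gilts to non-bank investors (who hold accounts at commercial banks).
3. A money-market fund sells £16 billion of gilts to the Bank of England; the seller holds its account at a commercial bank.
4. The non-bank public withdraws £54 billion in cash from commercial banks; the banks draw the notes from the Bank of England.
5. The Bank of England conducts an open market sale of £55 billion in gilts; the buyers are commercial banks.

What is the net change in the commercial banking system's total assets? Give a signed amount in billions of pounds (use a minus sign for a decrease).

-£111 billion

Bank of England balance sheet:
  Assets:      Securities −£56B
  Liabilities: Bank reserves −£110B, Currency in circulation +£54B
Commercial banking system:
  Assets:      Reserves at CB −£110B, Securities −£1B
  Liabilities: Checkable deposits −£111B
Change in total bank assets = -£111 billion.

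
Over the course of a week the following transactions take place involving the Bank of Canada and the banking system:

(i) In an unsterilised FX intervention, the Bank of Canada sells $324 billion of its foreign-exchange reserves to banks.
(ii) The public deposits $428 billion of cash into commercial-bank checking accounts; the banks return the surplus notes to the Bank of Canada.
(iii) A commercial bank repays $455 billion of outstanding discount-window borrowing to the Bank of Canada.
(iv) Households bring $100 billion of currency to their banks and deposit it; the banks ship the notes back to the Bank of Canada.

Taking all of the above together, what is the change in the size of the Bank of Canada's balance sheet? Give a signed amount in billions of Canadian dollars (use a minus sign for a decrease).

-$779 billion

Bank of Canada balance sheet:
  Assets:      Loans to banks −$455B, Foreign assets −$324B
  Liabilities: Bank reserves −$251B, Currency in circulation −$528B
Change in total Bank of Canada assets = -$779 billion.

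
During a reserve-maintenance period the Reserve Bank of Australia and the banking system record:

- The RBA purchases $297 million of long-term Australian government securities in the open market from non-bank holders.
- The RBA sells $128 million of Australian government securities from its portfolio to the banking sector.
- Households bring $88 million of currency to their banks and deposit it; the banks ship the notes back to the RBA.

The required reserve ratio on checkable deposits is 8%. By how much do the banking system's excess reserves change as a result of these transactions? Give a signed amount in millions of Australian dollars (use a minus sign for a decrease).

Asset purchase (from non-banks) $297 million: reserves +$297M, deposits +$297M.
OMO sale (to banks) $128 million: reserves −$128M, deposits 0.
Currency deposit $88 million: reserves +$88M, deposits +$88M.
Totals: Δreserves = +$257M, Δdeposits = +$385M.
Δrequired reserves = 8% × +$385M = +$30.8M.
Δexcess reserves = Δreserves − Δrequired = +$257M − (+$30.8M) = +$226.2 million.

+$226.2 million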